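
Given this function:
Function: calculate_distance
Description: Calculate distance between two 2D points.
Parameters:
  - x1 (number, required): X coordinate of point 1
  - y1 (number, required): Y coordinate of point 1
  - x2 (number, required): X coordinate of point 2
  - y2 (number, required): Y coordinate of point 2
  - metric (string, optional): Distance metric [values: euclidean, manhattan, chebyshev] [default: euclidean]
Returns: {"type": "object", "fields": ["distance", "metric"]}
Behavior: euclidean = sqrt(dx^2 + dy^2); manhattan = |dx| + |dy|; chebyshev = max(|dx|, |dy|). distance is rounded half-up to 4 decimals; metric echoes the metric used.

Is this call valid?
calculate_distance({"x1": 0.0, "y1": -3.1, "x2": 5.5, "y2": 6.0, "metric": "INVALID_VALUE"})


Checking parameter values...
Parameter 'metric' has value 'INVALID_VALUE' not in allowed: euclidean, manhattan, chebyshev
Invalid - 'metric' must be one of euclidean, manhattan, chebyshev


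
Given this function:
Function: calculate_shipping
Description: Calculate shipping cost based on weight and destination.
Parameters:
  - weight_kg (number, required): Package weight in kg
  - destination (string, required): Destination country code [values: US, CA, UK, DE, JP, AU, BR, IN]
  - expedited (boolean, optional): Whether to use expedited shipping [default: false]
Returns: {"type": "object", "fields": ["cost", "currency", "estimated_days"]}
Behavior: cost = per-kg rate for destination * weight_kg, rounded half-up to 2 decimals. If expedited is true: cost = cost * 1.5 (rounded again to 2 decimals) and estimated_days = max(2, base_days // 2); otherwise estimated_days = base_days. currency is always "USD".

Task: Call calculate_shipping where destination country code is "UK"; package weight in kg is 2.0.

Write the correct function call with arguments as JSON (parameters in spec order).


Mapping each described value to its parameter name:
  'Destination country code' -> destination = "UK"
  'Package weight in kg' -> weight_kg = 2.0
calculate_shipping({"weight_kg": 2.0, "destination": "UK"})


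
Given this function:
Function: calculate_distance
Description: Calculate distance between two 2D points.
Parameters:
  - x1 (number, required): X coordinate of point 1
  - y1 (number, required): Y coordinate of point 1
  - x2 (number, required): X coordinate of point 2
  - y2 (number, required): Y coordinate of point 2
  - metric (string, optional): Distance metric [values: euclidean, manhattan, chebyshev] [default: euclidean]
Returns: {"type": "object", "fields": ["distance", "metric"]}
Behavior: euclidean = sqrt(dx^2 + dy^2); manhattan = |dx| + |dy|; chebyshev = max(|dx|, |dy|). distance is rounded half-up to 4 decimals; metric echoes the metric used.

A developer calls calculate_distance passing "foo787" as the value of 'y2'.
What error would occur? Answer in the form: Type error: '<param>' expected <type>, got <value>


Spec: 'y2' is declared as number; "foo787" is a string.
Type error: 'y2' expected number, got "foo787"


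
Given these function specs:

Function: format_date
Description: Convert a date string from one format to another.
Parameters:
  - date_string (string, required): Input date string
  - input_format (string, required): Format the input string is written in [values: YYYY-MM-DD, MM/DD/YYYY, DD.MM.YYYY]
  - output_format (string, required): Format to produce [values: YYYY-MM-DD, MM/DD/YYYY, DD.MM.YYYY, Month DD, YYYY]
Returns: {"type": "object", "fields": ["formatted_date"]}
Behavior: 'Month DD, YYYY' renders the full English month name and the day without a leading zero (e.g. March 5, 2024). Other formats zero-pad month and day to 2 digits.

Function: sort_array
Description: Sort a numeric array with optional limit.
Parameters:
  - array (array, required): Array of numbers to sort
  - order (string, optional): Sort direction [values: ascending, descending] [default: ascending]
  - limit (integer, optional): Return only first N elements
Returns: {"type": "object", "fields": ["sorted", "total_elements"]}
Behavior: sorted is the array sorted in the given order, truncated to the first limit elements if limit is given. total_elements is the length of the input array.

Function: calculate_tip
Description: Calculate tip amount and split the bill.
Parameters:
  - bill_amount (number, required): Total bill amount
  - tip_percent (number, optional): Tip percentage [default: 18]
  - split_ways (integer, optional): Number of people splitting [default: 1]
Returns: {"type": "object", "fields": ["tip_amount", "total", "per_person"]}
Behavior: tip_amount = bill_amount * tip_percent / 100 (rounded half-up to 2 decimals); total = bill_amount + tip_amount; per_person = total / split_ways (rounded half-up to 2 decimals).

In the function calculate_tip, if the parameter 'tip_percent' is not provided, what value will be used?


The calculate_tip spec declares:
  - tip_percent (number, optional): Tip percentage [default: 18]
Default:
18


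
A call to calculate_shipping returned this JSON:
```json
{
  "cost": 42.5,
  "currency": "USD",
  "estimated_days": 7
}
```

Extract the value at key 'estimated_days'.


7


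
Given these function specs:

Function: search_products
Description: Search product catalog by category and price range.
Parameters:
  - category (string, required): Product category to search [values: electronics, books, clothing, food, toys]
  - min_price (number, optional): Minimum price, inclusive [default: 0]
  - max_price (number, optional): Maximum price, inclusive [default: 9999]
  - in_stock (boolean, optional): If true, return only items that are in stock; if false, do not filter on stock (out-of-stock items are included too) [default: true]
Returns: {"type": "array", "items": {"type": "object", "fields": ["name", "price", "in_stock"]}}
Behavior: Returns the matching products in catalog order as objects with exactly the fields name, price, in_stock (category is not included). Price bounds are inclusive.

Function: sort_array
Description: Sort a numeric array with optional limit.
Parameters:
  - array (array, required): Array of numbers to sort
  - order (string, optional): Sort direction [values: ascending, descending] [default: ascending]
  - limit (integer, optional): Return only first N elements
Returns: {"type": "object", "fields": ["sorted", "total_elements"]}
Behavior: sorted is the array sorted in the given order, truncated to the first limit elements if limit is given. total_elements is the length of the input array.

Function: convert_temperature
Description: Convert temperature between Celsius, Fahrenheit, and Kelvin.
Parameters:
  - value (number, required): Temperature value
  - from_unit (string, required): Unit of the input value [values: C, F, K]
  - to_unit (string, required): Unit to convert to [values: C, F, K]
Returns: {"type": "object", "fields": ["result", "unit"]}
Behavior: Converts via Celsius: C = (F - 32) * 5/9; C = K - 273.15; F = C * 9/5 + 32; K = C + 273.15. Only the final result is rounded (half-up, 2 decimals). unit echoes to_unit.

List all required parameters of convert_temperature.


Parameters of convert_temperature and their required/optional flag:
  value: required
  from_unit: required
  to_unit: required
from_unit, to_unit, value


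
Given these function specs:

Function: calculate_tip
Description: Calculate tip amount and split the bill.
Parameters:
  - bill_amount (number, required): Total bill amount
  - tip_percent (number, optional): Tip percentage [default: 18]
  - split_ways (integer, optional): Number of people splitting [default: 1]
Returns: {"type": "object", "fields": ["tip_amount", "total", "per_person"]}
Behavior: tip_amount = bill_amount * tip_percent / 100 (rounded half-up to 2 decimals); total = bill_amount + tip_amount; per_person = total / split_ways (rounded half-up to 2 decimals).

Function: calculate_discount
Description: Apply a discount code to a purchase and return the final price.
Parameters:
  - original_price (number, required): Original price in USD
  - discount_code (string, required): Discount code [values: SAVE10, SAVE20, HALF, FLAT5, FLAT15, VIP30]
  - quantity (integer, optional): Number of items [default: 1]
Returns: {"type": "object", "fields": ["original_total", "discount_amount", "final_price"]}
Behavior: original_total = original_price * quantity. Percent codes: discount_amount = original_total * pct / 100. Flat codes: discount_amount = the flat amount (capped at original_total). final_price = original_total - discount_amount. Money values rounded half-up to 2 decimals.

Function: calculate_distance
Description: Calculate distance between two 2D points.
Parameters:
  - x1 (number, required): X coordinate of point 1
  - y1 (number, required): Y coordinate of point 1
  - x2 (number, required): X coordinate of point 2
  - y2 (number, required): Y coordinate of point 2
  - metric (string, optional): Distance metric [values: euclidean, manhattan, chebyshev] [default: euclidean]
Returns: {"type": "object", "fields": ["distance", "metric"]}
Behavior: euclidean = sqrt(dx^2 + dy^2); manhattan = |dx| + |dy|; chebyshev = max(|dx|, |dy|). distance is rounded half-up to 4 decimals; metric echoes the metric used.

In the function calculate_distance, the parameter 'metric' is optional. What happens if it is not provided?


The calculate_distance spec declares:
  - metric (string, optional): Distance metric [values: euclidean, manhattan, chebyshev] [default: euclidean]
It defaults to euclidean


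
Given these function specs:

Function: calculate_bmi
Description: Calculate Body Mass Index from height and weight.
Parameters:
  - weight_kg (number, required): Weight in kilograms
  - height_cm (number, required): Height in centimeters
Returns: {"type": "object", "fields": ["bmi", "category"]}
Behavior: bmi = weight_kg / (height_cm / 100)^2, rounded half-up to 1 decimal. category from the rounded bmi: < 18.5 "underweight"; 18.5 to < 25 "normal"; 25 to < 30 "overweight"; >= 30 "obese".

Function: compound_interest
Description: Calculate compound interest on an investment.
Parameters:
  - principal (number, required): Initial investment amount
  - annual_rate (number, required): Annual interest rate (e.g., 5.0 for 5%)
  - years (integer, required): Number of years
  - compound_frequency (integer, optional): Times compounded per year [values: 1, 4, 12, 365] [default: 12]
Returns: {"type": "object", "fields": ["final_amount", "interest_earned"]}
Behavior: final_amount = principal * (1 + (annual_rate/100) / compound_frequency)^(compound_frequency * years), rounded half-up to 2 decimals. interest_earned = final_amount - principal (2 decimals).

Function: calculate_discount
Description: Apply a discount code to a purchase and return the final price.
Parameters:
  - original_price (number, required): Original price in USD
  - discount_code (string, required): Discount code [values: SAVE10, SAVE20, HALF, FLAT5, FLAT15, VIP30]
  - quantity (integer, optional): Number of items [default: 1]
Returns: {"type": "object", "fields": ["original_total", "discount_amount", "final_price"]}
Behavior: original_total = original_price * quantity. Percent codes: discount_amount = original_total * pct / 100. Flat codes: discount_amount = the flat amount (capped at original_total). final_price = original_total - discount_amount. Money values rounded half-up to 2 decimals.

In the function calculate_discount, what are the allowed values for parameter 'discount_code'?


The calculate_discount spec declares:
  - discount_code (string, required): Discount code [values: SAVE10, SAVE20, HALF, FLAT5, FLAT15, VIP30]
Allowed values:
SAVE10, SAVE20, HALF, FLAT5, FLAT15, VIP30


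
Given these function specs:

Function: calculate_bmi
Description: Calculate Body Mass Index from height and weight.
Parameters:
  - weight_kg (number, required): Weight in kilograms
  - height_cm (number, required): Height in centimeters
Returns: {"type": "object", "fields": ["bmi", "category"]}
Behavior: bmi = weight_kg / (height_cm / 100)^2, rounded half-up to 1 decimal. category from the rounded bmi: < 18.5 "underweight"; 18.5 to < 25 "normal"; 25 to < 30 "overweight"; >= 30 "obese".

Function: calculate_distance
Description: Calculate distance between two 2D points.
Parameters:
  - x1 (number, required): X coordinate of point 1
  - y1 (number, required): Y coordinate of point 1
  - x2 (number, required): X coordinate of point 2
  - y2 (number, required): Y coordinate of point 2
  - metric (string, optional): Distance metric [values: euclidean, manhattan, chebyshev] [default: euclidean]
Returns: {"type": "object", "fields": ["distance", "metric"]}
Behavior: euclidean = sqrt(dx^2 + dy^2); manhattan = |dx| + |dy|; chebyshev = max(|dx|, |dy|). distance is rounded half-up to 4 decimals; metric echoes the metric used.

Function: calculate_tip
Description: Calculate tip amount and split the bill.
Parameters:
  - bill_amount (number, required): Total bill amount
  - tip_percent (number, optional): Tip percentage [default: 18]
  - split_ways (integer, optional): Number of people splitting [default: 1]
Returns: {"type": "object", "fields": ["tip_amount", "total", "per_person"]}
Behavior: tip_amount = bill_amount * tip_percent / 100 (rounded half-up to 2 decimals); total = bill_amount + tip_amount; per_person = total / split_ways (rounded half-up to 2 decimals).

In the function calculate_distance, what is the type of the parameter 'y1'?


The calculate_distance spec declares:
  - y1 (number, required): Y coordinate of point 1
Type:
number


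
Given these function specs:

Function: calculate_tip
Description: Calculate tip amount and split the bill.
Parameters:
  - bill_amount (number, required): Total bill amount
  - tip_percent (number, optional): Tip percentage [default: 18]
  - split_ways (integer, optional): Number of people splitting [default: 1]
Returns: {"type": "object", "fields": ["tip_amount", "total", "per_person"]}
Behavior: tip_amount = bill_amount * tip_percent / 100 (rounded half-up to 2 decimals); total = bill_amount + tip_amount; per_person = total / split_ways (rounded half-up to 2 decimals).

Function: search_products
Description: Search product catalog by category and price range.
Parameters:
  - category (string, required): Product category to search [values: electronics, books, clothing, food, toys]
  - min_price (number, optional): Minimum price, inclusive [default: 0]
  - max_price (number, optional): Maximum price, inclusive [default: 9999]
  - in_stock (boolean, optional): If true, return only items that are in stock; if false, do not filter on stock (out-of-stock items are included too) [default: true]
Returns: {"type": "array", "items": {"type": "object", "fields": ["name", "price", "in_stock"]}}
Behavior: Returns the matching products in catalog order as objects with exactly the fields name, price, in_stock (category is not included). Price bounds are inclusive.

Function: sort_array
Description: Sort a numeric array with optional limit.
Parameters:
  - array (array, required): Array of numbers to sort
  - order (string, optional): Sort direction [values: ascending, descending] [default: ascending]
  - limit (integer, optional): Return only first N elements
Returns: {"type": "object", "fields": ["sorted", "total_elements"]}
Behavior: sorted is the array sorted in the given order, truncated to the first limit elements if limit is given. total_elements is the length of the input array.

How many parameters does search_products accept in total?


Parameters of search_products: category (required), min_price (optional), max_price (optional), in_stock (optional)
Total:
4


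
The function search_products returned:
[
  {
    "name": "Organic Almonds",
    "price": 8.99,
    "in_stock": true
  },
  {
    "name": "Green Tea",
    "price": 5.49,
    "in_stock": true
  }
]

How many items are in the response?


Items: Organic Almonds, Green Tea
2


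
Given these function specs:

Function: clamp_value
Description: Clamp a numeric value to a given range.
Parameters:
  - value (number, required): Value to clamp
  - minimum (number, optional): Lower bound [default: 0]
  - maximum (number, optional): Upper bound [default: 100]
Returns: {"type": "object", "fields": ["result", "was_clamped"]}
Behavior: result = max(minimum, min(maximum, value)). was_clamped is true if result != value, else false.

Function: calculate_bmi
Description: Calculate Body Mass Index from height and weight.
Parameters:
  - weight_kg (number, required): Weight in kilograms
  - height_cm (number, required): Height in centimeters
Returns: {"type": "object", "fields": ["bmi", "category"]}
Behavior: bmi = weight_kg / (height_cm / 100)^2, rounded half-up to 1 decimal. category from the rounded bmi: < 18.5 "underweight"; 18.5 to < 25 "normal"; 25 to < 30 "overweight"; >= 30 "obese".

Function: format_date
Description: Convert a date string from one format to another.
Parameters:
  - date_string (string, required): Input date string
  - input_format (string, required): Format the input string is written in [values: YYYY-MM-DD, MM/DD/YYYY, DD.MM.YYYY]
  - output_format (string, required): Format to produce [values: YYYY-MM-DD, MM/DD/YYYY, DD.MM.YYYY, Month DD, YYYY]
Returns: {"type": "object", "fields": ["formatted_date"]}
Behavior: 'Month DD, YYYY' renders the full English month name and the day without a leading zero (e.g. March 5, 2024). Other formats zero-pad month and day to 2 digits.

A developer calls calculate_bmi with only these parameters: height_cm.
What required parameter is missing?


Required parameters: weight_kg, height_cm
Provided: height_cm
Missing: weight_kg
weight_kg


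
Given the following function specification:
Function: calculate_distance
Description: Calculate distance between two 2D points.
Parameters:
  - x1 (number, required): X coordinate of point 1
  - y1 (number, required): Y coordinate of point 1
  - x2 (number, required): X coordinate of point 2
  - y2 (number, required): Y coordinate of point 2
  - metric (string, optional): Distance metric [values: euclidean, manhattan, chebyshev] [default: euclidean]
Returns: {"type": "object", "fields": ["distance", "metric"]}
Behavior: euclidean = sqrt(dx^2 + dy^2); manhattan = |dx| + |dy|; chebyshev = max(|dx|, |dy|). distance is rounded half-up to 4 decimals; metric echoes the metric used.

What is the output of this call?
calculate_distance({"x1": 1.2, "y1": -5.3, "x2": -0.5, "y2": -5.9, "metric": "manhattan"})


|dx| = |-0.5 - 1.2| = 1.7; |dy| = |-5.9 - -5.3| = 0.6
manhattan: 1.7 + 0.6 = 2.3
Round to 4 decimals: 2.3
Output:
{"distance": 2.3, "metric": "manhattan"}


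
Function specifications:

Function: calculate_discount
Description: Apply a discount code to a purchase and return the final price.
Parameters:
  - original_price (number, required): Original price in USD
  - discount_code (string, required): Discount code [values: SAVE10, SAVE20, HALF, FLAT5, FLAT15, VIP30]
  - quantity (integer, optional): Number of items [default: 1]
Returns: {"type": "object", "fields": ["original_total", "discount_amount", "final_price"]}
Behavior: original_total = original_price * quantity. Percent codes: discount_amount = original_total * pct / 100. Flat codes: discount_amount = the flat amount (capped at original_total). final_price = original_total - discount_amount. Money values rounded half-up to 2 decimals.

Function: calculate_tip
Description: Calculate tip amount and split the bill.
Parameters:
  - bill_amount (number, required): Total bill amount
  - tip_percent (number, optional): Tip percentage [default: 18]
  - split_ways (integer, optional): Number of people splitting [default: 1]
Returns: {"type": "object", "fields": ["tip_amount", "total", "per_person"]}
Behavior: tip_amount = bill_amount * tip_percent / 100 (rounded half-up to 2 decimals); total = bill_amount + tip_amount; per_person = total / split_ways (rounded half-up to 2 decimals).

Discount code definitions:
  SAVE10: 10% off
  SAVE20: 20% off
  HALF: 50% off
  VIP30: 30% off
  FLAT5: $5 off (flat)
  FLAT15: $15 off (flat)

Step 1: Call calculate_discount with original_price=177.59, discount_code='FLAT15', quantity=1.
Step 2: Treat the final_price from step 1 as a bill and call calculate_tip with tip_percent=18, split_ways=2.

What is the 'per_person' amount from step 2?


Step 1: calculate_discount(original_price=177.59, discount_code=FLAT15, quantity=1)
  original_total = 177.59 * 1 = 177.59
  FLAT15 = $15 flat: discount_amount = min(15.00, 177.59) = 15.00
  final_price = 177.59 - 15.00 = 162.59
  -> final_price = 162.59
Step 2: calculate_tip(bill_amount=162.59, tip_percent=18, split_ways=2)
  tip_amount = 162.59 * 18/100 = 29.2662 -> 29.27
  total = 162.59 + 29.27 = 191.86
  per_person = 191.86 / 2 = 95.93 -> 95.93
  -> per_person = 95.93
$95.93


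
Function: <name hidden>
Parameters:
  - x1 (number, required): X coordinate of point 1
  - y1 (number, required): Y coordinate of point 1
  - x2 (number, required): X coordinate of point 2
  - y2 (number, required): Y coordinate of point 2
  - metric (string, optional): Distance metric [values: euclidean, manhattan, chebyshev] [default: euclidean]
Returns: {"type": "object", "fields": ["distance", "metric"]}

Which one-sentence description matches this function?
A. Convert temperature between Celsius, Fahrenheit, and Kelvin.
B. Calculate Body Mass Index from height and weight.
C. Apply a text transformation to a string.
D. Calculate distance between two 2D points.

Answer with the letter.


Parameters x1, y1, x2, y2, metric and return ["distance", "metric"] fit: Calculate distance between two 2D points.
D


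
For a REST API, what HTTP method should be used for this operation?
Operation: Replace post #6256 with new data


GET = read, POST = create, PUT = update/replace, DELETE = remove
This operation is an update/replace.
PUT


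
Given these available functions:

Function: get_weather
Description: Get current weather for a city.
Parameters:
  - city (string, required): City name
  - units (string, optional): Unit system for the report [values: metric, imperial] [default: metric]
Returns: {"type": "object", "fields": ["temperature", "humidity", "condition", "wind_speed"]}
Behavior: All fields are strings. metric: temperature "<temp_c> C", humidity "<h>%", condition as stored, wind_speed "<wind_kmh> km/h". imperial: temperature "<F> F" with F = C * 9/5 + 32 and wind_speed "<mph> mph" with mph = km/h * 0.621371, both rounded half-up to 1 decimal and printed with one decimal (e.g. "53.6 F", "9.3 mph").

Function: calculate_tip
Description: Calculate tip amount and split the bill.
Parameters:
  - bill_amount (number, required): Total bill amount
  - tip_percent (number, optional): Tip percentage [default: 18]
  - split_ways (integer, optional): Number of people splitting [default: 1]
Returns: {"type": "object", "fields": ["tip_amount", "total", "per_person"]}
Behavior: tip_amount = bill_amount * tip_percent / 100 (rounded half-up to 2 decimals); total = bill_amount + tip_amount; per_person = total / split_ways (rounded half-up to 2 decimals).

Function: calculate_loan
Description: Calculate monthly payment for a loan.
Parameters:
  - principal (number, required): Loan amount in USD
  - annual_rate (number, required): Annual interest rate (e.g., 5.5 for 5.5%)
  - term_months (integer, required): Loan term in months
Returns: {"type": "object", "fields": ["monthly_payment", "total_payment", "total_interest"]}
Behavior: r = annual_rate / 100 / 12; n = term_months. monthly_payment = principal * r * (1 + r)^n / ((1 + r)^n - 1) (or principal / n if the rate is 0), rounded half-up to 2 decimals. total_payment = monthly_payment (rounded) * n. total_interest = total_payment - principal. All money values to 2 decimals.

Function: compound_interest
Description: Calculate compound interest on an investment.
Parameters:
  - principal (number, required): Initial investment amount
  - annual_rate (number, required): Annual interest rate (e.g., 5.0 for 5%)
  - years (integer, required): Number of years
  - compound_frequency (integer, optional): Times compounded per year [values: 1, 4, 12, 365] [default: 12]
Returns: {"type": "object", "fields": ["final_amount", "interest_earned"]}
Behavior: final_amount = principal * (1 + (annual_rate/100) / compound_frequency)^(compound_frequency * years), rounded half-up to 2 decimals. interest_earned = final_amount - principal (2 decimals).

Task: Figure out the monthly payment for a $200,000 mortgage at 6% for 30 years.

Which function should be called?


The task needs a function whose description is: Calculate monthly payment for a loan.
calculate_loan


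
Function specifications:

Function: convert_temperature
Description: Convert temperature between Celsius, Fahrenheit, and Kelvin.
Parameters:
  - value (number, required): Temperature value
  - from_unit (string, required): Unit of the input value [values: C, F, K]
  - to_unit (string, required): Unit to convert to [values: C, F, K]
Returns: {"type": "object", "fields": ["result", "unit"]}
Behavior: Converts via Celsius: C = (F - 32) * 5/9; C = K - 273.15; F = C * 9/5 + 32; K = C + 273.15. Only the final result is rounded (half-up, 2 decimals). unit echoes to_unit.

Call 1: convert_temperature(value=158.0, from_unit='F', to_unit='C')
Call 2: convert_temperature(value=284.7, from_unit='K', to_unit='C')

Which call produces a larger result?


Call 1:
  To C: (158 - 32) * 5/9 = 70
  Target is C: 70
  Round to 2 decimals: 70.0
  -> 70.0 C
Call 2:
  To C: 284.7 - 273.15 = 11.55
  Target is C: 11.55
  Round to 2 decimals: 11.55
  -> 11.55 C
Call 1 (70.0 C)


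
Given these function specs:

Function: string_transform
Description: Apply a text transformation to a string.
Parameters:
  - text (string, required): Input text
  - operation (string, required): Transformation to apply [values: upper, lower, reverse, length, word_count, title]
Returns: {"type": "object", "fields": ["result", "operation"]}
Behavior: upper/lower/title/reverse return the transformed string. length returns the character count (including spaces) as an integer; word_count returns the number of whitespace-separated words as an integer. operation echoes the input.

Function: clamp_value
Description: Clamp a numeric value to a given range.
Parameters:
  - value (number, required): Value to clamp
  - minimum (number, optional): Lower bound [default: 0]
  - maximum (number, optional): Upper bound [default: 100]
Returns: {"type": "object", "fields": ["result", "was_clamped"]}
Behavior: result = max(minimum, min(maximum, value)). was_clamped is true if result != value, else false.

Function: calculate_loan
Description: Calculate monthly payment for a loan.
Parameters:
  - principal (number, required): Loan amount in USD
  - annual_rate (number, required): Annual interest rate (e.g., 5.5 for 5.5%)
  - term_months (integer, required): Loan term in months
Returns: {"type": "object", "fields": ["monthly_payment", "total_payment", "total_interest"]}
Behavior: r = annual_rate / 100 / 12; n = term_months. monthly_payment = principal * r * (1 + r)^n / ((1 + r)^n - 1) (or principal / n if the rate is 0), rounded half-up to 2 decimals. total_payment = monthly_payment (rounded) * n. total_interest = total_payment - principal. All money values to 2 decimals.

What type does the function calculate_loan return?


The calculate_loan spec declares Returns: {"type": "object", "fields": ["monthly_payment", "total_payment", "total_interest"]}
Type:
object


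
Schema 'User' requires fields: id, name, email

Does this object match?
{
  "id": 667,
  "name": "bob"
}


Checking required fields...
Missing: email
Invalid - missing required field 'email'


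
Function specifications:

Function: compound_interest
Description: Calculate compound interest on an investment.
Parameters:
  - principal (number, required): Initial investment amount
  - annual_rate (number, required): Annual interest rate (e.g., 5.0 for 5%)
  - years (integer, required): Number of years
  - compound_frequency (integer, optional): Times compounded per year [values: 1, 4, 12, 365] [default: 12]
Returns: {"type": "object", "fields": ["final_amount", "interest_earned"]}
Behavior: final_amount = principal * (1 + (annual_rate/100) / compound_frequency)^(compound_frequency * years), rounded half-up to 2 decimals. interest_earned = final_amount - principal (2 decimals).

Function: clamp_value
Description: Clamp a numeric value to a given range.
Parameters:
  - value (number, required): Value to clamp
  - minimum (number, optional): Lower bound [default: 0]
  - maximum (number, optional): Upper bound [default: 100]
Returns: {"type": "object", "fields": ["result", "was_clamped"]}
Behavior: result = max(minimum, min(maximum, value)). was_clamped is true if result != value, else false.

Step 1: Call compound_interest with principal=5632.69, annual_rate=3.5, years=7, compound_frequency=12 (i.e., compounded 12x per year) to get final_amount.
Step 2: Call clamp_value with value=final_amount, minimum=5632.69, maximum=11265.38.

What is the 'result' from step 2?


Step 1: compound_interest
  rate per period = 3.5/100/12 = 0.002916666667 (keep full precision); periods = 12 * 7 = 84
  (1 + 0.002916666667)^84 = 1.2771658
  final_amount = 5632.69 * 1.2771658 = 7193.879011 -> 7193.88
  interest_earned = 7193.88 - 5632.69 = 1561.19
  -> final_amount = 7193.88
Step 2: clamp_value(value=7193.88, minimum=5632.69, maximum=11265.38)
  result = max(5632.69, min(11265.38, 7193.88)) = max(5632.69, 7193.88) = 7193.88
  was_clamped = (7193.88 != 7193.88) = false
  -> result = 7193.88
7193.88


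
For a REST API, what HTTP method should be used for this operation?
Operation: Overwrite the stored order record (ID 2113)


GET = read, POST = create, PUT = update/replace, DELETE = remove
This operation is an update/replace.
PUT


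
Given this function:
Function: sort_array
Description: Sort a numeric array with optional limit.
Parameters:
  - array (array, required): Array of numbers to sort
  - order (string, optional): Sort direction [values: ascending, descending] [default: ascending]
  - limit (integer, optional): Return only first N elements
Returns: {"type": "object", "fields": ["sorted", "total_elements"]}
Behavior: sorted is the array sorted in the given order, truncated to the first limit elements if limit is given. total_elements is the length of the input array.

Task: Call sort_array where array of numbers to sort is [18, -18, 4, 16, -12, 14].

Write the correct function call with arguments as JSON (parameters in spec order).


Mapping each described value to its parameter name:
  'Array of numbers to sort' -> array = [18, -18, 4, 16, -12, 14]
sort_array({"array": [18, -18, 4, 16, -12, 14]})


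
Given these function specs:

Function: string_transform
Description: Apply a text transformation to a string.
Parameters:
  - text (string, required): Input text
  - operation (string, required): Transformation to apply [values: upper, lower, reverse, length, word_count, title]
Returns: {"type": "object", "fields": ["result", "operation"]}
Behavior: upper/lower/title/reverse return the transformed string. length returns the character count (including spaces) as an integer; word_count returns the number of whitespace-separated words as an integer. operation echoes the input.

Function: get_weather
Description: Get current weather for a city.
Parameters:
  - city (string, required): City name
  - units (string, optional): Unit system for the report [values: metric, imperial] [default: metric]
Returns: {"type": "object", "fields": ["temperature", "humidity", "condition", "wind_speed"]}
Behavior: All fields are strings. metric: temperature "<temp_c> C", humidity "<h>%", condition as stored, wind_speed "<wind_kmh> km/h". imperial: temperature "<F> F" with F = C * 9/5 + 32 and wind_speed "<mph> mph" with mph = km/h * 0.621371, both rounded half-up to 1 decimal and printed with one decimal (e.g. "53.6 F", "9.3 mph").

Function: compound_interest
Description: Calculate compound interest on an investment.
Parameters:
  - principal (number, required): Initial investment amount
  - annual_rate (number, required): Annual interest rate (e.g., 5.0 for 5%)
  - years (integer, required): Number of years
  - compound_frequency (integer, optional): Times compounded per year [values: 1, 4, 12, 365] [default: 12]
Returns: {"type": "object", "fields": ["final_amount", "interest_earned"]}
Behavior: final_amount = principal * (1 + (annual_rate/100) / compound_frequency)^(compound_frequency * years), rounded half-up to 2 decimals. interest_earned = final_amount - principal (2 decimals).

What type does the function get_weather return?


The get_weather spec declares Returns: {"type": "object", "fields": ["temperature", "humidity", "condition", "wind_speed"]}
Type:
object


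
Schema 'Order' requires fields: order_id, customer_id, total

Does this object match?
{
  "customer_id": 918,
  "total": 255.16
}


Checking required fields...
Missing: order_id
Invalid - missing required field 'order_id'


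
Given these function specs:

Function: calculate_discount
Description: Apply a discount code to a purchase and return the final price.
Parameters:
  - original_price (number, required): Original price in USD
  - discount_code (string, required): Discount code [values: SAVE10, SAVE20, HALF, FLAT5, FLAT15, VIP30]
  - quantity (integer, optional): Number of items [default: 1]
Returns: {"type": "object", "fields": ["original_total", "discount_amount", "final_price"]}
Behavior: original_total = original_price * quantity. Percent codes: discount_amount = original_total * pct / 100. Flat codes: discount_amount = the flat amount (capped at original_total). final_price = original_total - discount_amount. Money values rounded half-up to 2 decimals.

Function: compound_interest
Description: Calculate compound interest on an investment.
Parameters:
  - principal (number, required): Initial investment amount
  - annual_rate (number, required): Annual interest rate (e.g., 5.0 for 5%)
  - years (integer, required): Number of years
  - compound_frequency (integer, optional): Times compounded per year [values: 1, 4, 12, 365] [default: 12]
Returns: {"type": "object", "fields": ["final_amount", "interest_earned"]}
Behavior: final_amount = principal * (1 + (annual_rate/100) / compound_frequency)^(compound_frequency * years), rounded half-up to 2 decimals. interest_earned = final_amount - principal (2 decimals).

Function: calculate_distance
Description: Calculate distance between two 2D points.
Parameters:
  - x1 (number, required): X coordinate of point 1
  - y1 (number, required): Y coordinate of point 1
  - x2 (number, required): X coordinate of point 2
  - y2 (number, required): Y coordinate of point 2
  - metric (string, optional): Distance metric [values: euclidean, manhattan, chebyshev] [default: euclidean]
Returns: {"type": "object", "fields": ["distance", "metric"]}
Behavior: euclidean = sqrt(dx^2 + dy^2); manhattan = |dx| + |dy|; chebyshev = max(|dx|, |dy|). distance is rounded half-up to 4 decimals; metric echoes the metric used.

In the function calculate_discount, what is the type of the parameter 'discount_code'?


The calculate_discount spec declares:
  - discount_code (string, required): Discount code [values: SAVE10, SAVE20, HALF, FLAT5, FLAT15, VIP30]
Type:
string


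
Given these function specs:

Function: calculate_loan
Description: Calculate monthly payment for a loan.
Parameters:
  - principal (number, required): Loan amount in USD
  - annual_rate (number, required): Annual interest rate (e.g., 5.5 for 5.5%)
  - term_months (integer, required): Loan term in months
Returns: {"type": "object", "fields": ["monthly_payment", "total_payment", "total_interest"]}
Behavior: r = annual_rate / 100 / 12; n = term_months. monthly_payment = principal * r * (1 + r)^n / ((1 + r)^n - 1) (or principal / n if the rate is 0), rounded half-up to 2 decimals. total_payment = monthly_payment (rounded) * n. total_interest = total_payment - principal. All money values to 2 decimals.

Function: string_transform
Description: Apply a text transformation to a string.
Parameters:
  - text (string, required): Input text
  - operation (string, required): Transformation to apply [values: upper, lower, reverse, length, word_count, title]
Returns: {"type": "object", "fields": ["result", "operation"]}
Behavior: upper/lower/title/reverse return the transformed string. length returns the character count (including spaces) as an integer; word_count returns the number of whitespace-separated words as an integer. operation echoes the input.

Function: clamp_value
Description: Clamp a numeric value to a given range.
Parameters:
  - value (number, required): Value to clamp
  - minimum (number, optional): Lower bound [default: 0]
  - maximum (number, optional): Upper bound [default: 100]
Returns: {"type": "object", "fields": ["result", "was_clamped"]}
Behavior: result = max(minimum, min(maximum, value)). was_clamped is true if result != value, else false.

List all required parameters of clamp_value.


Parameters of clamp_value and their required/optional flag:
  value: required
  minimum: optional
  maximum: optional
value


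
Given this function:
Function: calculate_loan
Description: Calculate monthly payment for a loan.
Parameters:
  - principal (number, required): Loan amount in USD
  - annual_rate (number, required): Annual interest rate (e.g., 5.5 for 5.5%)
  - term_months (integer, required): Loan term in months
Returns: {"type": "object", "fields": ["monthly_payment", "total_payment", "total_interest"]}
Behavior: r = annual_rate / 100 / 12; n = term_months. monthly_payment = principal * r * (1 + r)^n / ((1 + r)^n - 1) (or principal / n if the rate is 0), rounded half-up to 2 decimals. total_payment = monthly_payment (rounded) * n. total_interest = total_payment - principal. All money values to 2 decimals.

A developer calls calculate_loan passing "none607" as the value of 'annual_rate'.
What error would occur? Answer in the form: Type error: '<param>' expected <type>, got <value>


Spec: 'annual_rate' is declared as number; "none607" is a string.
Type error: 'annual_rate' expected number, got "none607"


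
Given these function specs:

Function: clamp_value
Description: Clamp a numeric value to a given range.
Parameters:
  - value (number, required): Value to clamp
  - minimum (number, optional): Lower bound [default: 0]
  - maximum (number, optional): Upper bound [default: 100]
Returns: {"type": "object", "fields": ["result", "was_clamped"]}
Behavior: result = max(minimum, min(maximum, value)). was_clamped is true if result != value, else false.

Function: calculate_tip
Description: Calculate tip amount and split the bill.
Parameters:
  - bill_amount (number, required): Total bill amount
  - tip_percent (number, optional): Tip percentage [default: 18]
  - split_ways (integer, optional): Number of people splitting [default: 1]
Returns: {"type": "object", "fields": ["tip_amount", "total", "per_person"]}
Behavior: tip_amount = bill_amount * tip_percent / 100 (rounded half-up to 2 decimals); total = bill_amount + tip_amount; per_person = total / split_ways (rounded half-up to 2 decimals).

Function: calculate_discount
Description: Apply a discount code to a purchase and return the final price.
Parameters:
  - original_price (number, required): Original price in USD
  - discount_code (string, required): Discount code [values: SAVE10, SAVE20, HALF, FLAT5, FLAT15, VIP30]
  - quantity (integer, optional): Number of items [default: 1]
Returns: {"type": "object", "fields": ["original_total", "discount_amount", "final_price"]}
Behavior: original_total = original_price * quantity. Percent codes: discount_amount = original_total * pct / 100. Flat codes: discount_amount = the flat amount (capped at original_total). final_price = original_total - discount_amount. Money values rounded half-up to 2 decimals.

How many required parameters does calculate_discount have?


Parameters of calculate_discount: original_price (required), discount_code (required), quantity (optional)
Required count:
2


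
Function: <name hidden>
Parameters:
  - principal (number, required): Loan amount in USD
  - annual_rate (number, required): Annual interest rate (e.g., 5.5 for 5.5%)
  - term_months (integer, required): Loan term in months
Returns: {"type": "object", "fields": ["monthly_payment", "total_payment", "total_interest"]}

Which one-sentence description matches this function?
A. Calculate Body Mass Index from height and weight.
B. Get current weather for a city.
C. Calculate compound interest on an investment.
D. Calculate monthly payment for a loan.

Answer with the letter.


Parameters principal, annual_rate, term_months and return ["monthly_payment", "total_payment", "total_interest"] fit: Calculate monthly payment for a loan.
D
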